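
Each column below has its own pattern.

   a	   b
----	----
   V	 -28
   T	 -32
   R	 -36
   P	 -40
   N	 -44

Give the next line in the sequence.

Column a: letters move back 2 places in the alphabet; V, T, R, P, N → L.
Column b: -28, -32, -36, -40, -44 → -48 (−4 each step).
Combining the parts gives L  -48.

L  -48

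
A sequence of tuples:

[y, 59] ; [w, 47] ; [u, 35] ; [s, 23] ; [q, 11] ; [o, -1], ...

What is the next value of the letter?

m

Letter goes y, w, u, s, q, o → m (letters move back 2 places in the alphabet).
Second coordinate: −12 each step; 59, 47, 35, 23, 11, -1 → -13.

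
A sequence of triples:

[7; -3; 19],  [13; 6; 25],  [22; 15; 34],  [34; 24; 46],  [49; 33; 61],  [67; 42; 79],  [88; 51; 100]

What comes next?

[112; 60; 124]

First slot goes 7, 13, 22, 34, 49, 67, 88 → 112 (differences are 6, 9, 12, … (increasing by 3 each time)).
Second slot goes -3, 6, 15, 24, 33, 42, 51 → 60 (+9 each step).
Third slot: always 12 more than the first slot, so 19, 25, 34, 46, 61, 79, 100 → 124.
So the next triple is [112; 60; 124].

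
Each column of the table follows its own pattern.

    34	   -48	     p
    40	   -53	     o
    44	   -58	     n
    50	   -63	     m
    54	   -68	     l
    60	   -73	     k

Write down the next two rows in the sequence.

First component: alternating steps +6, +4, +6, +4, …; 34, 40, 44, 50, 54, 60 → 64 → 70.
Second component goes -48, -53, -58, -63, -68, -73 → -78 → -83 (−5 each step).
Letter — letters move back 1 place in the alphabet: p, o, n, m, l, k → j → i.
Putting the parts together: 64  -78  j and then 70  -83  i.

64  -78  j; 70  -83  i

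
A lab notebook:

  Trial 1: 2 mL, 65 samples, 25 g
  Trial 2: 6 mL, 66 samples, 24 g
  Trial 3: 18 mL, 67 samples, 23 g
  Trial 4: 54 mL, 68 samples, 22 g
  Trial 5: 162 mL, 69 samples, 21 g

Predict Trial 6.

ML: 2, 6, 18, 54, 162 → 486 (×3 each step).
Samples goes 65, 66, 67, 68, 69 → 70 (+1 each step).
G: together with the samples always sums to 90; 25, 24, 23, 22, 21 → 20.
So the next line is 486 mL, 70 samples, 20 g.

486 mL, 70 samples, 20 g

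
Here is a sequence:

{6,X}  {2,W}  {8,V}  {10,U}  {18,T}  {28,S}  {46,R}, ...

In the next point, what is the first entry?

First entry: 6, 2, 8, 10, 18, 28, 46 → 74 (each term is the sum of the two before it).

74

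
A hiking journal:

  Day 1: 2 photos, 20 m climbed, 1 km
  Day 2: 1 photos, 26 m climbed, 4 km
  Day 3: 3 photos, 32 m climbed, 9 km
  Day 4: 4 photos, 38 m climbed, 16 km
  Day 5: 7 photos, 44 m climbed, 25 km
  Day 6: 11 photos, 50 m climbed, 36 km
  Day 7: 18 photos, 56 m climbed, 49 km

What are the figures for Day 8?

Photos goes 2, 1, 3, 4, 7, 11, 18 → 29 (each term is the sum of the two before it).
M climbed: +6 each step; 20, 26, 32, 38, 44, 50, 56 → 62.
Km goes 1, 4, 9, 16, 25, 36, 49 → 64 (perfect squares: 1², 2², 3², …).
Putting it together: 29 photos, 62 m climbed, 64 km.

29 photos, 62 m climbed, 64 km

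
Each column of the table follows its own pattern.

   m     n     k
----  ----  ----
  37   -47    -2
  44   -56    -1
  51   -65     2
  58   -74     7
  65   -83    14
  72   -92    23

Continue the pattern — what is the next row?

For the column m, +7 each step: 37, 44, 51, 58, 65, 72 → 79.
Column n: -47, -56, -65, -74, -83, -92 → -101 (−9 each step).
Column k: differences are 1, 3, 5, … (increasing by 2 each time); -2, -1, 2, 7, 14, 23 → 34.
Putting it together: 79  -101  34.

79  -101  34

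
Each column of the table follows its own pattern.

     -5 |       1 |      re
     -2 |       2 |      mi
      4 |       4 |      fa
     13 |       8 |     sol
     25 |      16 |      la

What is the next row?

First component: differences are 3, 6, 9, … (increasing by 3 each time), so -5, -2, 4, 13, 25 → 40.
Second component: ×2 each step; 1, 2, 4, 8, 16 → 32.
For the note, runs through the solfège scale do→ti: re, mi, fa, sol, la → ti.
Combining the parts gives 40  32  ti.

40  32  ti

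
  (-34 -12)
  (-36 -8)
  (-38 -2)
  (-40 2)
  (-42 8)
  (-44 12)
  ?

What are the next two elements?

First component: -34, -36, -38, -40, -42, -44 → -46 → -48 (−2 each step).
Second component goes -12, -8, -2, 2, 8, 12 → 18 → 22 (alternating steps +4, +6, +4, +6, …).
So the next two elements are (-46 18) and (-48 22).

(-46 18), (-48 22)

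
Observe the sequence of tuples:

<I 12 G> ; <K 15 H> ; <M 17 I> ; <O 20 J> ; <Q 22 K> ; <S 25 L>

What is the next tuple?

<U 27 M>

First letter: I, K, M, O, Q, S → U (letters move forward 2 places in the alphabet).
Second value: alternating steps +3, +2, +3, +2, …, so 12, 15, 17, 20, 22, 25 → 27.
Second letter: letters move forward 1 place in the alphabet; G, H, I, J, K, L → M.
So the next tuple is <U 27 M>.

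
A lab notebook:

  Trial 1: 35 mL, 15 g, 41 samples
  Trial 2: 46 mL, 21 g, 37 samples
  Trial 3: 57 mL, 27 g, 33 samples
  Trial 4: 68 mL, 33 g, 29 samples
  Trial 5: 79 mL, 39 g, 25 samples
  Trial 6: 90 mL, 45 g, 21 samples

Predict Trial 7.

101 mL, 51 g, 17 samples

ML: +11 each step, so 35, 46, 57, 68, 79, 90 → 101.
G: +6 each step, so 15, 21, 27, 33, 39, 45 → 51.
Samples: −4 each step, so 41, 37, 33, 29, 25, 21 → 17.
Combining the parts gives 101 mL, 51 g, 17 samples.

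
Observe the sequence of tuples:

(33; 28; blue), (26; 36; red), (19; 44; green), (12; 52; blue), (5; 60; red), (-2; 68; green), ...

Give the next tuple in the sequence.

(-9; 76; blue)

First entry goes 33, 26, 19, 12, 5, -2 → -9 (−7 each step).
Second entry goes 28, 36, 44, 52, 60, 68 → 76 (+8 each step).
For the colour, repeats blue → red → green: blue, red, green, blue, red, green → blue.
So the next tuple is (-9; 76; blue).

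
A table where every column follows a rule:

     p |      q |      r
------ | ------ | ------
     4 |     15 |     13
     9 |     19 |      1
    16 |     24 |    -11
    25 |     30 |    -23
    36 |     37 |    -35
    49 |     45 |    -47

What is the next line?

64  54  -59

Column p: perfect squares: 2², 3², 4², …; 4, 9, 16, 25, 36, 49 → 64.
Column q goes 15, 19, 24, 30, 37, 45 → 54 (differences are 4, 5, 6, … (increasing by 1 each time)).
Column r — −12 each step: 13, 1, -11, -23, -35, -47 → -59.
So the next line is 64  54  -59.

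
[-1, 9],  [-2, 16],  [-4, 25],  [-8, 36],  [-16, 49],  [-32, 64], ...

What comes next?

First component: ×2 each step; -1, -2, -4, -8, -16, -32 → -64.
Second component: perfect squares: 3², 4², 5², …, so 9, 16, 25, 36, 49, 64 → 81.
Putting it together: [-64, 81].

[-64, 81]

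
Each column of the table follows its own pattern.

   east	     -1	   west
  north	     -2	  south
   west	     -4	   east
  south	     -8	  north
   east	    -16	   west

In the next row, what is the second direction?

south

First direction — repeats east → north → west → south: east, north, west, south, east → north.
Second component: ×2 each step; -1, -2, -4, -8, -16 → -32.
Second direction — repeats west → south → east → north: west, south, east, north, west → south.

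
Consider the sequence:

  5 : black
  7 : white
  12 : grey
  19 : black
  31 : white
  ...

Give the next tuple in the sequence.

First coordinate: 5, 7, 12, 19, 31 → 50 (each term is the sum of the two before it).
Shade — repeats black → white → grey: black, white, grey, black, white → grey.
Putting it together: 50 : grey.

50 : grey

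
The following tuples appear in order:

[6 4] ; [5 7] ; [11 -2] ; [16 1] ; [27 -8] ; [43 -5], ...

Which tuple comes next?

[70 -14]

For the first component, each term is the sum of the two before it: 6, 5, 11, 16, 27, 43 → 70.
Second component: alternating steps +3, −9, +3, −9, …, so 4, 7, -2, 1, -8, -5 → -14.
Putting it together: [70 -14].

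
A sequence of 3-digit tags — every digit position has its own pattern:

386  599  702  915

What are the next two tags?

128 then 331

First digit: +2 each step, mod 10, so 3, 5, 7, 9 → 1 → 3.
Second digit — +1 each step, mod 10: 8, 9, 0, 1 → 2 → 3.
Third digit: +3 each step, mod 10, so 6, 9, 2, 5 → 8 → 1.
So the next two tags are 128 and 331.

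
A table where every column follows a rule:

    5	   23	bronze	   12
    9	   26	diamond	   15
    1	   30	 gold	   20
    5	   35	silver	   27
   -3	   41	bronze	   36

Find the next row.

First component — alternating steps +4, −8, +4, −8, …: 5, 9, 1, 5, -3 → 1.
Second component: differences are 3, 4, 5, … (increasing by 1 each time), so 23, 26, 30, 35, 41 → 48.
Rank goes bronze, diamond, gold, silver, bronze → diamond (repeats bronze → diamond → gold → silver).
For the fourth component, differences are 3, 5, 7, … (increasing by 2 each time): 12, 15, 20, 27, 36 → 47.
Combining the parts gives 1  48  diamond  47.

1  48  diamond  47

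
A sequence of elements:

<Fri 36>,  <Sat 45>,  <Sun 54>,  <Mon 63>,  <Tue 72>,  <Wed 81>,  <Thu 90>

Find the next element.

Day: runs through the weekdays Mon→Sun, so Fri, Sat, Sun, Mon, Tue, Wed, Thu → Fri.
Second slot — +9 each step: 36, 45, 54, 63, 72, 81, 90 → 99.
Combining the parts gives <Fri 99>.

<Fri 99>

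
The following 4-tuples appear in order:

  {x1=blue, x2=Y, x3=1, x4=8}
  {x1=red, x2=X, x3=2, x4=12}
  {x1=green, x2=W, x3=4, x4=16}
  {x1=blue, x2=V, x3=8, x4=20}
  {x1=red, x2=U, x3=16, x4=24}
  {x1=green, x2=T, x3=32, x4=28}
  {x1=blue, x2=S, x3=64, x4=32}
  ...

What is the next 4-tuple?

X1: repeats blue → red → green; blue, red, green, blue, red, green, blue → red.
For the x2, letters move back 1 place in the alphabet: Y, X, W, V, U, T, S → R.
X3: ×2 each step; 1, 2, 4, 8, 16, 32, 64 → 128.
For the x4, +4 each step: 8, 12, 16, 20, 24, 28, 32 → 36.
Putting it together: {x1=red, x2=R, x3=128, x4=36}.

{x1=red, x2=R, x3=128, x4=36}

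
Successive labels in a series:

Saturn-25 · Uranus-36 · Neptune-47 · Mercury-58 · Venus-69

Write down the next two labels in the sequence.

Earth-80 then Mars-91

For the planet, runs through the planets Mercury→Neptune: Saturn, Uranus, Neptune, Mercury, Venus → Earth → Mars.
For the second component, +11 each step: 25, 36, 47, 58, 69 → 80 → 91.
So the next two labels are Earth-80 and Mars-91.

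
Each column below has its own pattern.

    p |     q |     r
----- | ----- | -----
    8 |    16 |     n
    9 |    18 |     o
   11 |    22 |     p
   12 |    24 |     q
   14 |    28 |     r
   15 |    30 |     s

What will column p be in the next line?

17

Column p: 8, 9, 11, 12, 14, 15 → 17 (alternating steps +1, +2, +1, +2, …).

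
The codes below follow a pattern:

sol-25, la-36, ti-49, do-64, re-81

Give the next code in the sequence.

Note: runs through the solfège scale do→ti, so sol, la, ti, do, re → mi.
For the second component, perfect squares: 5², 6², 7², …: 25, 36, 49, 64, 81 → 100.
Combining the parts gives mi-100.

mi-100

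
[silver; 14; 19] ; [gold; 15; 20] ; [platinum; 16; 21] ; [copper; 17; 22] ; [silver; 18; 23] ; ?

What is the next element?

Metal: repeats silver → gold → platinum → copper, so silver, gold, platinum, copper, silver → gold.
Second part goes 14, 15, 16, 17, 18 → 19 (+1 each step).
Third part: 19, 20, 21, 22, 23 → 24 (always 5 more than the second part).
So the next element is [gold; 19; 24].

[gold; 19; 24]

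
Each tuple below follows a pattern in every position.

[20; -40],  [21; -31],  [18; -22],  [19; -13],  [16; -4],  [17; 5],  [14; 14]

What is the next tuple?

[15; 23]

First component: 20, 21, 18, 19, 16, 17, 14 → 15 (alternating steps +1, −3, +1, −3, …).
Second component: +9 each step; -40, -31, -22, -13, -4, 5, 14 → 23.
Combining the parts gives [15; 23].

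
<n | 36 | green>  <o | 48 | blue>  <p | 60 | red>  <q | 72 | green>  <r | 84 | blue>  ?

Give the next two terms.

Letter: letters move forward 1 place in the alphabet; n, o, p, q, r → s → t.
Second part goes 36, 48, 60, 72, 84 → 96 → 108 (+12 each step).
For the colour, repeats green → blue → red: green, blue, red, green, blue → red → green.
So the next two terms are <s | 96 | red> and <t | 108 | green>.

<s | 96 | red>, <t | 108 | green>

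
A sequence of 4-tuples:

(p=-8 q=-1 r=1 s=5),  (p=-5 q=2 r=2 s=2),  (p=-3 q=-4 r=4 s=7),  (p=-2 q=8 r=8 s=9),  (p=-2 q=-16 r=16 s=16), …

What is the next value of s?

S goes 5, 2, 7, 9, 16 → 25 (each term is the sum of the two before it).

25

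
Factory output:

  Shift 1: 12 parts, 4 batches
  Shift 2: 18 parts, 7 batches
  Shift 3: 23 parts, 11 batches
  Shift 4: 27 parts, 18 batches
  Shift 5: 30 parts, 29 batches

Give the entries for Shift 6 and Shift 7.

32 parts, 47 batches; 33 parts, 76 batches

Parts — differences are 6, 5, 4, … (decreasing by 1 each time): 12, 18, 23, 27, 30 → 32 → 33.
For the batches, each term is the sum of the two before it: 4, 7, 11, 18, 29 → 47 → 76.
Putting the parts together: 32 parts, 47 batches and then 33 parts, 76 batches.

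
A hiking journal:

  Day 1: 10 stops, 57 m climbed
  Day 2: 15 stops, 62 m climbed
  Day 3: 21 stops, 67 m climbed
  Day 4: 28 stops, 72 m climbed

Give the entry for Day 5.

36 stops, 77 m climbed

Stops goes 10, 15, 21, 28 → 36 (differences are 5, 6, 7, … (increasing by 1 each time)).
M climbed goes 57, 62, 67, 72 → 77 (+5 each step).
So the next row is 36 stops, 77 m climbed.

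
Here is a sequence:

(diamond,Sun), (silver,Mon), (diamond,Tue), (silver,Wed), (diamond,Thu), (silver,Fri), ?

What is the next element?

(diamond,Sat)

Rank: alternates diamond ↔ silver; diamond, silver, diamond, silver, diamond, silver → diamond.
For the day, runs through the weekdays Mon→Sun: Sun, Mon, Tue, Wed, Thu, Fri → Sat.
So the next element is (diamond,Sat).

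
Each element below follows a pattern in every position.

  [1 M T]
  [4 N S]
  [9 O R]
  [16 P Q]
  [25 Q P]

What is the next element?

[36 R O]

First coordinate: perfect squares: 1², 2², 3², …; 1, 4, 9, 16, 25 → 36.
First letter: M, N, O, P, Q → R (letters move forward 1 place in the alphabet).
For the second letter, letters move back 1 place in the alphabet: T, S, R, Q, P → O.
So the next element is [36 R O].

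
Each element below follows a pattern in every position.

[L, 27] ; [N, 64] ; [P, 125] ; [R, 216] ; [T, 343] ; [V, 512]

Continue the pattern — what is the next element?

[X, 729]

Letter: letters move forward 2 places in the alphabet; L, N, P, R, T, V → X.
For the second slot, perfect cubes: 3³, 4³, 5³, …: 27, 64, 125, 216, 343, 512 → 729.
Combining the parts gives [X, 729].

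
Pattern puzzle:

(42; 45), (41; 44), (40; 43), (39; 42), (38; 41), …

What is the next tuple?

For the first part, −1 each step: 42, 41, 40, 39, 38 → 37.
Second part: always 3 more than the first part; 45, 44, 43, 42, 41 → 40.
So the next tuple is (37; 40).

(37; 40)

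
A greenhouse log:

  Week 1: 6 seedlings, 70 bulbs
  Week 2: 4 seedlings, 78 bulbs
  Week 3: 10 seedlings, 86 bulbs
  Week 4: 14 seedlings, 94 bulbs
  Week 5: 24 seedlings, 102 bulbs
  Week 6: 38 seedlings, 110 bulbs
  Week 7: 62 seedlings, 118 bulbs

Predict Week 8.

100 seedlings, 126 bulbs

Seedlings: each term is the sum of the two before it, so 6, 4, 10, 14, 24, 38, 62 → 100.
Bulbs: +8 each step, so 70, 78, 86, 94, 102, 110, 118 → 126.
Combining the parts gives 100 seedlings, 126 bulbs.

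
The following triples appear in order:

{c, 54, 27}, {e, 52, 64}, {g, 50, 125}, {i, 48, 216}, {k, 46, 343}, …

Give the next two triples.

Letter — letters move forward 2 places in the alphabet: c, e, g, i, k → m → o.
For the second component, −2 each step: 54, 52, 50, 48, 46 → 44 → 42.
Third component — perfect cubes: 3³, 4³, 5³, …: 27, 64, 125, 216, 343 → 512 → 729.
So the next two triples are {m, 44, 512} and {o, 42, 729}.

{m, 44, 512}, {o, 42, 729}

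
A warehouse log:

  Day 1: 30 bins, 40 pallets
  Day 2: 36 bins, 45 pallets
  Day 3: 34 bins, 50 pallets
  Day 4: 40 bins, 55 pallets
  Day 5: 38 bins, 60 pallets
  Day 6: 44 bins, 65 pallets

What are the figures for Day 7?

42 bins, 70 pallets

Bins: 30, 36, 34, 40, 38, 44 → 42 (alternating steps +6, −2, +6, −2, …).
Pallets: +5 each step, so 40, 45, 50, 55, 60, 65 → 70.
Putting it together: 42 bins, 70 pallets.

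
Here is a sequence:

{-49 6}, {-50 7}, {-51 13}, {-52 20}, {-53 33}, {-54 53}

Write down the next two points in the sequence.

First component: -49, -50, -51, -52, -53, -54 → -55 → -56 (−1 each step).
Second component goes 6, 7, 13, 20, 33, 53 → 86 → 139 (each term is the sum of the two before it).
Putting the parts together: {-55 86} and then {-56 139}.

{-55 86}, {-56 139}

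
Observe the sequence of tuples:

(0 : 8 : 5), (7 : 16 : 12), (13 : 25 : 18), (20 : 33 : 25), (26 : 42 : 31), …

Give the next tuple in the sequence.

First entry — alternating steps +7, +6, +7, +6, …: 0, 7, 13, 20, 26 → 33.
For the second entry, alternating steps +8, +9, +8, +9, …: 8, 16, 25, 33, 42 → 50.
Third entry: always 5 more than the first entry; 5, 12, 18, 25, 31 → 38.
Putting it together: (33 : 50 : 38).

(33 : 50 : 38)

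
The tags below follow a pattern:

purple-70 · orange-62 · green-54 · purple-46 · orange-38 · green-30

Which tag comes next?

purple-22

Colour — repeats purple → orange → green: purple, orange, green, purple, orange, green → purple.
Second component: 70, 62, 54, 46, 38, 30 → 22 (−8 each step).
Putting it together: purple-22.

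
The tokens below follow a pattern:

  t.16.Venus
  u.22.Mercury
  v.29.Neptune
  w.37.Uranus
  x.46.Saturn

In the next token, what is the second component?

Second component: differences are 6, 7, 8, … (increasing by 1 each time), so 16, 22, 29, 37, 46 → 56.

56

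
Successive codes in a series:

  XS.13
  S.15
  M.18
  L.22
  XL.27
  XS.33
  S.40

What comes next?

M.48

For the size, repeats XS → S → M → L → XL: XS, S, M, L, XL, XS, S → M.
Second component — differences are 2, 3, 4, … (increasing by 1 each time): 13, 15, 18, 22, 27, 33, 40 → 48.
So the next code is M.48.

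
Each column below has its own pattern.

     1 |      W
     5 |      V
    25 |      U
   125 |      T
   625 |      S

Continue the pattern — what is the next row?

3125  R

First component: ×5 each step, so 1, 5, 25, 125, 625 → 3125.
Letter: letters move back 1 place in the alphabet, so W, V, U, T, S → R.
So the next row is 3125  R.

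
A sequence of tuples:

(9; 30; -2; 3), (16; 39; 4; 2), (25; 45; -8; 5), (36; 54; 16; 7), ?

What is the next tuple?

(49; 60; -32; 12)

First slot — perfect squares: 3², 4², 5², …: 9, 16, 25, 36 → 49.
Second slot: 30, 39, 45, 54 → 60 (alternating steps +9, +6, +9, +6, …).
Third slot — ×(-2) each step: -2, 4, -8, 16 → -32.
Fourth slot: 3, 2, 5, 7 → 12 (each term is the sum of the two before it).
Combining the parts gives (49; 60; -32; 12).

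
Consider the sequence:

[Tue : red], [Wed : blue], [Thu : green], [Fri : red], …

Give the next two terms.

[Sat : blue], [Sun : green]

Day — runs through the weekdays Mon→Sun: Tue, Wed, Thu, Fri → Sat → Sun.
Colour: red, blue, green, red → blue → green (repeats red → blue → green).
Putting the parts together: [Sat : blue] and then [Sun : green].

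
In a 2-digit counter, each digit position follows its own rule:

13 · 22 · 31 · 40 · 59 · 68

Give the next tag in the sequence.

77

First digit: +1 each step, mod 10, so 1, 2, 3, 4, 5, 6 → 7.
Second digit: 3, 2, 1, 0, 9, 8 → 7 (−1 each step, mod 10).
Combining the parts gives 77.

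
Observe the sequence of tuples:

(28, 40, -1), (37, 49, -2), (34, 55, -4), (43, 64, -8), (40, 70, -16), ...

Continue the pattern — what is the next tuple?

First coordinate: alternating steps +9, −3, +9, −3, …; 28, 37, 34, 43, 40 → 49.
Second coordinate: alternating steps +9, +6, +9, +6, …; 40, 49, 55, 64, 70 → 79.
Third coordinate: ×2 each step, so -1, -2, -4, -8, -16 → -32.
Combining the parts gives (49, 79, -32).

(49, 79, -32)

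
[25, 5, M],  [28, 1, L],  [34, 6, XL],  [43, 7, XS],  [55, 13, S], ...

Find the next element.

First slot goes 25, 28, 34, 43, 55 → 70 (differences are 3, 6, 9, … (increasing by 3 each time)).
Second slot — each term is the sum of the two before it: 5, 1, 6, 7, 13 → 20.
Size: runs through clothing sizes XS→XL, so M, L, XL, XS, S → M.
Combining the parts gives [70, 20, M].

[70, 20, M]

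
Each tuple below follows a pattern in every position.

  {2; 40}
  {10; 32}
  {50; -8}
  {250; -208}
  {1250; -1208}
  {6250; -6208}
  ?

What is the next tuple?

First coordinate: ×5 each step; 2, 10, 50, 250, 1250, 6250 → 31250.
For the second coordinate, together with the first coordinate always sums to 42: 40, 32, -8, -208, -1208, -6208 → -31208.
So the next tuple is {31250; -31208}.

{31250; -31208}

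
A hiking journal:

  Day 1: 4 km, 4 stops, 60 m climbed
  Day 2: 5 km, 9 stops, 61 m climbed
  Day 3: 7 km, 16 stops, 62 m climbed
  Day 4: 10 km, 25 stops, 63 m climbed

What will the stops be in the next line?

36

Stops — perfect squares: 2², 3², 4², …: 4, 9, 16, 25 → 36.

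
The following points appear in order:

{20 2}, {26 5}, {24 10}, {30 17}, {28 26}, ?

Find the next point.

For the first coordinate, alternating steps +6, −2, +6, −2, …: 20, 26, 24, 30, 28 → 34.
Second coordinate: 2, 5, 10, 17, 26 → 37 (differences are 3, 5, 7, … (increasing by 2 each time)).
Putting it together: {34 37}.

{34 37}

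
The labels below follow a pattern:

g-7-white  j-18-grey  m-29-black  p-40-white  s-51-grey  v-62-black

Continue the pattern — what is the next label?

Letter: letters move forward 3 places in the alphabet, so g, j, m, p, s, v → y.
Second component — +11 each step: 7, 18, 29, 40, 51, 62 → 73.
Shade — repeats white → grey → black: white, grey, black, white, grey, black → white.
Putting it together: y-73-white.

y-73-white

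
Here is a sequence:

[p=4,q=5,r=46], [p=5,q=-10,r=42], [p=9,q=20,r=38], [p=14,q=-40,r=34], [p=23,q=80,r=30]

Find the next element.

[p=37,q=-160,r=26]

For the p, each term is the sum of the two before it: 4, 5, 9, 14, 23 → 37.
Q: 5, -10, 20, -40, 80 → -160 (×(-2) each step).
R: 46, 42, 38, 34, 30 → 26 (−4 each step).
Putting it together: [p=37,q=-160,r=26].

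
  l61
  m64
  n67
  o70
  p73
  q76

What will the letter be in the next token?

r

Letter: letters move forward 1 place in the alphabet, so l, m, n, o, p, q → r.
Second component goes 61, 64, 67, 70, 73, 76 → 79 (+3 each step).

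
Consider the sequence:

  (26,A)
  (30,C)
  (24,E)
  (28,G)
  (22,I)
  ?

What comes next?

(26,K)

For the first coordinate, alternating steps +4, −6, +4, −6, …: 26, 30, 24, 28, 22 → 26.
Letter: letters move forward 2 places in the alphabet, so A, C, E, G, I → K.
So the next term is (26,K).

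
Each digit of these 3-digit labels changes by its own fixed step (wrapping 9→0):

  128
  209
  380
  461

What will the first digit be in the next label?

5

First digit: 1, 2, 3, 4 → 5 (+1 each step, mod 10).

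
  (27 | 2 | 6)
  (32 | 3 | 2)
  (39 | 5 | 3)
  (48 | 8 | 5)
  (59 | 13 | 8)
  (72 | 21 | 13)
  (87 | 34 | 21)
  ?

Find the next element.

(104 | 55 | 34)

First value goes 27, 32, 39, 48, 59, 72, 87 → 104 (differences are 5, 7, 9, … (increasing by 2 each time)).
Second value: 2, 3, 5, 8, 13, 21, 34 → 55 (each term is the sum of the two before it).
Third value: 6, 2, 3, 5, 8, 13, 21 → 34 (always the previous value of the second value).
So the next element is (104 | 55 | 34).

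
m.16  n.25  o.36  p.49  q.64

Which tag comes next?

r.81

For the letter, letters move forward 1 place in the alphabet: m, n, o, p, q → r.
Second component goes 16, 25, 36, 49, 64 → 81 (perfect squares: 4², 5², 6², …).
So the next tag is r.81.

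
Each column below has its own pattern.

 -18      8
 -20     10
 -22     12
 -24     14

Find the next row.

-26  16

First component goes -18, -20, -22, -24 → -26 (−2 each step).
For the second component, together with the first component always sums to -10: 8, 10, 12, 14 → 16.
So the next row is -26  16.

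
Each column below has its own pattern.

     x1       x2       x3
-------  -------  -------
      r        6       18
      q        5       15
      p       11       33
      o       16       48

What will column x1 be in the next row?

n

Column x1: r, q, p, o → n (letters move back 1 place in the alphabet).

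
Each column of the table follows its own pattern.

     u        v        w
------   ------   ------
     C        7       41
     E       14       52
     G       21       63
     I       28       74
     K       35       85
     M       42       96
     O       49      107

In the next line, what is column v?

Column v: +7 each step; 7, 14, 21, 28, 35, 42, 49 → 56.

56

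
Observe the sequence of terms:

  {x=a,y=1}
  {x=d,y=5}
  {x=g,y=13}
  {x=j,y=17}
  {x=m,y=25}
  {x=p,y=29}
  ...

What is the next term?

{x=s,y=37}

X: a, d, g, j, m, p → s (letters move forward 3 places in the alphabet).
Y: alternating steps +4, +8, +4, +8, …, so 1, 5, 13, 17, 25, 29 → 37.
Putting it together: {x=s,y=37}.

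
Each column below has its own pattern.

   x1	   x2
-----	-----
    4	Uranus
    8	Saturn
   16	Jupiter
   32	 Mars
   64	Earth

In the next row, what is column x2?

Column x2 — runs backward through the planets Mercury→Neptune: Uranus, Saturn, Jupiter, Mars, Earth → Venus.

Venus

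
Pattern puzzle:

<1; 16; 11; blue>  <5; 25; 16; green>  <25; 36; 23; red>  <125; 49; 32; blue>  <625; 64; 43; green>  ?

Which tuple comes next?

<3125; 81; 56; red>

First coordinate: ×5 each step, so 1, 5, 25, 125, 625 → 3125.
Second coordinate — perfect squares: 4², 5², 6², …: 16, 25, 36, 49, 64 → 81.
For the third coordinate, differences are 5, 7, 9, … (increasing by 2 each time): 11, 16, 23, 32, 43 → 56.
Colour: repeats blue → green → red, so blue, green, red, blue, green → red.
Putting it together: <3125; 81; 56; red>.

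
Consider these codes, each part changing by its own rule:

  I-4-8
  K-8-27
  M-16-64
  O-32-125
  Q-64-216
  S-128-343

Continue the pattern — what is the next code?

Letter: I, K, M, O, Q, S → U (letters move forward 2 places in the alphabet).
Second component: ×2 each step, so 4, 8, 16, 32, 64, 128 → 256.
Third component — perfect cubes: 2³, 3³, 4³, …: 8, 27, 64, 125, 216, 343 → 512.
Combining the parts gives U-256-512.

U-256-512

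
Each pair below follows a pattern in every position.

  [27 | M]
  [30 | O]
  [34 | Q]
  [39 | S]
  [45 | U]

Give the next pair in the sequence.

For the first slot, differences are 3, 4, 5, … (increasing by 1 each time): 27, 30, 34, 39, 45 → 52.
Letter: letters move forward 2 places in the alphabet; M, O, Q, S, U → W.
So the next pair is [52 | W].

[52 | W]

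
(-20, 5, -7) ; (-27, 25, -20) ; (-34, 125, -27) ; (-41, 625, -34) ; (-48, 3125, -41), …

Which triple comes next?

(-55, 15625, -48)

First value: −7 each step, so -20, -27, -34, -41, -48 → -55.
Second value — ×5 each step: 5, 25, 125, 625, 3125 → 15625.
Third value: -7, -20, -27, -34, -41 → -48 (always the previous value of the first value).
So the next triple is (-55, 15625, -48).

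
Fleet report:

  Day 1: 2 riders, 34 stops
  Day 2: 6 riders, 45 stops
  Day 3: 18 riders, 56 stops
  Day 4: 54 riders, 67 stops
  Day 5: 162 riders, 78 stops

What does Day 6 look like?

For the riders, ×3 each step: 2, 6, 18, 54, 162 → 486.
Stops — +11 each step: 34, 45, 56, 67, 78 → 89.
Putting it together: 486 riders, 89 stops.

486 riders, 89 stops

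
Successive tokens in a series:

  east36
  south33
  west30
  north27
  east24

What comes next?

Direction: east, south, west, north, east → south (repeats east → south → west → north).
Second component goes 36, 33, 30, 27, 24 → 21 (−3 each step).
So the next token is south21.

south21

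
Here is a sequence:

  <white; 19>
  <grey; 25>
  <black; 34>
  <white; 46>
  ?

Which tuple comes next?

<grey; 61>

Shade: white, grey, black, white → grey (repeats white → grey → black).
Second coordinate: 19, 25, 34, 46 → 61 (differences are 6, 9, 12, … (increasing by 3 each time)).
Combining the parts gives <grey; 61>.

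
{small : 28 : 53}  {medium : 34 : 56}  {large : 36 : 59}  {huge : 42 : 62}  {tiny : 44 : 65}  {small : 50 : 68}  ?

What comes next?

{medium : 52 : 71}

For the size, repeats small → medium → large → huge → tiny: small, medium, large, huge, tiny, small → medium.
Second component: alternating steps +6, +2, +6, +2, …, so 28, 34, 36, 42, 44, 50 → 52.
Third component: 53, 56, 59, 62, 65, 68 → 71 (+3 each step).
Putting it together: {medium : 52 : 71}.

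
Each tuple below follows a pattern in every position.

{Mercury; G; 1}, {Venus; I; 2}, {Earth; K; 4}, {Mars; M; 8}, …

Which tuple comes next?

{Jupiter; O; 16}

Planet: runs through the planets Mercury→Neptune; Mercury, Venus, Earth, Mars → Jupiter.
Letter: letters move forward 2 places in the alphabet, so G, I, K, M → O.
For the third entry, ×2 each step: 1, 2, 4, 8 → 16.
So the next tuple is {Jupiter; O; 16}.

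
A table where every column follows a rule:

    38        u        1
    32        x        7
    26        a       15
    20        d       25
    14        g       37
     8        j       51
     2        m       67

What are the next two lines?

First component — −6 each step: 38, 32, 26, 20, 14, 8, 2 → -4 → -10.
For the letter, letters move forward 3 places in the alphabet, wrapping Z→A: u, x, a, d, g, j, m → p → s.
Third component — differences are 6, 8, 10, … (increasing by 2 each time): 1, 7, 15, 25, 37, 51, 67 → 85 → 105.
So the next two lines are -4  p  85 and -10  s  105.

-4  p  85; -10  s  105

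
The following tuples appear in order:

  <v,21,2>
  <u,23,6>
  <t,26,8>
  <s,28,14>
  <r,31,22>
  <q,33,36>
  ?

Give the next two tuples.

Letter goes v, u, t, s, r, q → p → o (letters move back 1 place in the alphabet).
Second entry: 21, 23, 26, 28, 31, 33 → 36 → 38 (alternating steps +2, +3, +2, +3, …).
For the third entry, each term is the sum of the two before it: 2, 6, 8, 14, 22, 36 → 58 → 94.
Putting the parts together: <p,36,58> and then <o,38,94>.

<p,36,58>, <o,38,94>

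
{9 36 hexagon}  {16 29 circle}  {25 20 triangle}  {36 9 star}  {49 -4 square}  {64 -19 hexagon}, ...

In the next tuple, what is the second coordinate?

First coordinate: perfect squares: 3², 4², 5², …; 9, 16, 25, 36, 49, 64 → 81.
Second coordinate goes 36, 29, 20, 9, -4, -19 → -36 (together with the first coordinate always sums to 45).
Shape: repeats hexagon → circle → triangle → star → square; hexagon, circle, triangle, star, square, hexagon → circle.

-36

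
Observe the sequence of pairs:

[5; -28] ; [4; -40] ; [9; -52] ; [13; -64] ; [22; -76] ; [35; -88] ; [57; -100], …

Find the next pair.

First value goes 5, 4, 9, 13, 22, 35, 57 → 92 (each term is the sum of the two before it).
For the second value, −12 each step: -28, -40, -52, -64, -76, -88, -100 → -112.
Putting it together: [92; -112].

[92; -112]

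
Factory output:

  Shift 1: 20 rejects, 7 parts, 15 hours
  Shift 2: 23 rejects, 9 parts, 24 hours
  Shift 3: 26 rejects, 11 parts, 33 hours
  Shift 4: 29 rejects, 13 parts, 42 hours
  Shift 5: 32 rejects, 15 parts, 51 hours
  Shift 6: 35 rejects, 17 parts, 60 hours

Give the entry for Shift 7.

38 rejects, 19 parts, 69 hours

For the rejects, +3 each step: 20, 23, 26, 29, 32, 35 → 38.
Parts — +2 each step: 7, 9, 11, 13, 15, 17 → 19.
Hours goes 15, 24, 33, 42, 51, 60 → 69 (+9 each step).
Combining the parts gives 38 rejects, 19 parts, 69 hours.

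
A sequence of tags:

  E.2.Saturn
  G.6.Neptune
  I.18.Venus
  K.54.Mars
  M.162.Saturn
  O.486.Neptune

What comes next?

Q.1458.Venus

Letter: letters move forward 2 places in the alphabet; E, G, I, K, M, O → Q.
Second component: 2, 6, 18, 54, 162, 486 → 1458 (×3 each step).
For the planet, repeats Saturn → Neptune → Venus → Mars: Saturn, Neptune, Venus, Mars, Saturn, Neptune → Venus.
Putting it together: Q.1458.Venus.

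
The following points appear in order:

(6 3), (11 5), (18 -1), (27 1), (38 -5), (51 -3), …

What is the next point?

(66 -9)

First part: 6, 11, 18, 27, 38, 51 → 66 (differences are 5, 7, 9, … (increasing by 2 each time)).
Second part: alternating steps +2, −6, +2, −6, …, so 3, 5, -1, 1, -5, -3 → -9.
Combining the parts gives (66 -9).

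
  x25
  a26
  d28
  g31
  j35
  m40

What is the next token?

p46

Letter: x, a, d, g, j, m → p (letters move forward 3 places in the alphabet, wrapping Z→A).
Second component goes 25, 26, 28, 31, 35, 40 → 46 (differences are 1, 2, 3, … (increasing by 1 each time)).
Combining the parts gives p46.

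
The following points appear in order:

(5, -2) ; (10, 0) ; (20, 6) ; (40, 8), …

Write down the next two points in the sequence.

First part: 5, 10, 20, 40 → 80 → 160 (×2 each step).
Second part — alternating steps +2, +6, +2, +6, …: -2, 0, 6, 8 → 14 → 16.
So the next two points are (80, 14) and (160, 16).

(80, 14), (160, 16)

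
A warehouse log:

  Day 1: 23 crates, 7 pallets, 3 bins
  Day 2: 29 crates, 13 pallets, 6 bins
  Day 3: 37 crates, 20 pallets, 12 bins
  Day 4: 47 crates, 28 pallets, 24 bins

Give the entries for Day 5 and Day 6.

Crates: 23, 29, 37, 47 → 59 → 73 (differences are 6, 8, 10, … (increasing by 2 each time)).
Pallets: differences are 6, 7, 8, … (increasing by 1 each time), so 7, 13, 20, 28 → 37 → 47.
For the bins, ×2 each step: 3, 6, 12, 24 → 48 → 96.
Putting the parts together: 59 crates, 37 pallets, 48 bins and then 73 crates, 47 pallets, 96 bins.

59 crates, 37 pallets, 48 bins; 73 crates, 47 pallets, 96 bins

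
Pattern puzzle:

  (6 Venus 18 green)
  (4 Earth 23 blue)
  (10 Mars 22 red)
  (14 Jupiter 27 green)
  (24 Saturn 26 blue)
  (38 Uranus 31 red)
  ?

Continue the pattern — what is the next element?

First entry — each term is the sum of the two before it: 6, 4, 10, 14, 24, 38 → 62.
For the planet, runs through the planets Mercury→Neptune: Venus, Earth, Mars, Jupiter, Saturn, Uranus → Neptune.
For the third entry, alternating steps +5, −1, +5, −1, …: 18, 23, 22, 27, 26, 31 → 30.
For the colour, repeats green → blue → red: green, blue, red, green, blue, red → green.
Combining the parts gives (62 Neptune 30 green).

(62 Neptune 30 green)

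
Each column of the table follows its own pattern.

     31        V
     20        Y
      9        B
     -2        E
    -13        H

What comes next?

First component: 31, 20, 9, -2, -13 → -24 (−11 each step).
Letter goes V, Y, B, E, H → K (letters move forward 3 places in the alphabet, wrapping Z→A).
Combining the parts gives -24  K.

-24  K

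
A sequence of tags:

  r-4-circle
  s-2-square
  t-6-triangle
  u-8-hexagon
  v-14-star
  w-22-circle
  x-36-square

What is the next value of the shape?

Shape — repeats circle → square → triangle → hexagon → star: circle, square, triangle, hexagon, star, circle, square → triangle.

triangle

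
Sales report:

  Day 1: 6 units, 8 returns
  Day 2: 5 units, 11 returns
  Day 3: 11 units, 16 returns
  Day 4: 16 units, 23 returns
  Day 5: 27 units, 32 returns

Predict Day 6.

43 units, 43 returns

Units: 6, 5, 11, 16, 27 → 43 (each term is the sum of the two before it).
For the returns, differences are 3, 5, 7, … (increasing by 2 each time): 8, 11, 16, 23, 32 → 43.
So the next row is 43 units, 43 returns.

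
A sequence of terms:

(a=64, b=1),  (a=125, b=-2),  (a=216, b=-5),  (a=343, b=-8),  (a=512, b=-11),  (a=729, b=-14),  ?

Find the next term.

For the a, perfect cubes: 4³, 5³, 6³, …: 64, 125, 216, 343, 512, 729 → 1000.
B — −3 each step: 1, -2, -5, -8, -11, -14 → -17.
Combining the parts gives (a=1000, b=-17).

(a=1000, b=-17)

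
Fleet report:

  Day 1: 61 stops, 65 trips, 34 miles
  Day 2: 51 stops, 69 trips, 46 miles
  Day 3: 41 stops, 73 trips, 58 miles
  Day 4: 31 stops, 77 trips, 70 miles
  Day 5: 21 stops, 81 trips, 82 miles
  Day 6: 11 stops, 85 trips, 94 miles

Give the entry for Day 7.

Stops — −10 each step: 61, 51, 41, 31, 21, 11 → 1.
Trips: +4 each step; 65, 69, 73, 77, 81, 85 → 89.
Miles: 34, 46, 58, 70, 82, 94 → 106 (+12 each step).
So the next record is 1 stops, 89 trips, 106 miles.

1 stops, 89 trips, 106 miles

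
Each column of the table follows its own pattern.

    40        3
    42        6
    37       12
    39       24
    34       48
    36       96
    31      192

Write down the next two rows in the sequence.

33  384; 28  768

For the first component, alternating steps +2, −5, +2, −5, …: 40, 42, 37, 39, 34, 36, 31 → 33 → 28.
Second component — ×2 each step: 3, 6, 12, 24, 48, 96, 192 → 384 → 768.
So the next two rows are 33  384 and 28  768.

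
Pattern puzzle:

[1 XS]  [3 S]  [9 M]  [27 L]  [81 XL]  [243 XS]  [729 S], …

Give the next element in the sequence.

[2187 M]

For the first value, ×3 each step: 1, 3, 9, 27, 81, 243, 729 → 2187.
Size: repeats XS → S → M → L → XL; XS, S, M, L, XL, XS, S → M.
Putting it together: [2187 M].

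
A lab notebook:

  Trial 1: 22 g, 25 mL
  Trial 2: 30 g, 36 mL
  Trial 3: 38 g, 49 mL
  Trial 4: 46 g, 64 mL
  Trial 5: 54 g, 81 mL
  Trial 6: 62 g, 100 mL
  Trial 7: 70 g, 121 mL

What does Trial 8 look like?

78 g, 144 mL

G: 22, 30, 38, 46, 54, 62, 70 → 78 (+8 each step).
ML — perfect squares: 5², 6², 7², …: 25, 36, 49, 64, 81, 100, 121 → 144.
Combining the parts gives 78 g, 144 mL.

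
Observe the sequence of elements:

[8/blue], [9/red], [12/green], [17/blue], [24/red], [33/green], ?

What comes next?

First value goes 8, 9, 12, 17, 24, 33 → 44 (differences are 1, 3, 5, … (increasing by 2 each time)).
Colour: repeats blue → red → green, so blue, red, green, blue, red, green → blue.
Putting it together: [44/blue].

[44/blue]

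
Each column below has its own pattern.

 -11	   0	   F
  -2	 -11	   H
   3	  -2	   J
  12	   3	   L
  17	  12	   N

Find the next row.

26  17  P

First component — alternating steps +9, +5, +9, +5, …: -11, -2, 3, 12, 17 → 26.
Second component goes 0, -11, -2, 3, 12 → 17 (always the previous value of the first component).
Letter goes F, H, J, L, N → P (letters move forward 2 places in the alphabet).
Putting it together: 26  17  P.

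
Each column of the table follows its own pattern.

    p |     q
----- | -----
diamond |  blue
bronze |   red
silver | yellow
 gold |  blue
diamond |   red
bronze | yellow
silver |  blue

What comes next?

Column p: diamond, bronze, silver, gold, diamond, bronze, silver → gold (repeats diamond → bronze → silver → gold).
Column q — repeats blue → red → yellow: blue, red, yellow, blue, red, yellow, blue → red.
So the next row is gold  red.

gold  red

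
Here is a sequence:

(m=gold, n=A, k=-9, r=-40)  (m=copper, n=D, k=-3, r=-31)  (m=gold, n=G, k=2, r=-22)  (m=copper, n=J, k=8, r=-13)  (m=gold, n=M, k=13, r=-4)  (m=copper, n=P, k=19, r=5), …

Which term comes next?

(m=gold, n=S, k=24, r=14)

For the m, alternates gold ↔ copper: gold, copper, gold, copper, gold, copper → gold.
For the n, letters move forward 3 places in the alphabet: A, D, G, J, M, P → S.
K — alternating steps +6, +5, +6, +5, …: -9, -3, 2, 8, 13, 19 → 24.
R goes -40, -31, -22, -13, -4, 5 → 14 (+9 each step).
Putting it together: (m=gold, n=S, k=24, r=14).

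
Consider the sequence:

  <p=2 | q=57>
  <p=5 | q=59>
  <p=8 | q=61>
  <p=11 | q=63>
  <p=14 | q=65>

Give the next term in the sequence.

P: +3 each step, so 2, 5, 8, 11, 14 → 17.
For the q, +2 each step: 57, 59, 61, 63, 65 → 67.
Putting it together: <p=17 | q=67>.

<p=17 | q=67>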